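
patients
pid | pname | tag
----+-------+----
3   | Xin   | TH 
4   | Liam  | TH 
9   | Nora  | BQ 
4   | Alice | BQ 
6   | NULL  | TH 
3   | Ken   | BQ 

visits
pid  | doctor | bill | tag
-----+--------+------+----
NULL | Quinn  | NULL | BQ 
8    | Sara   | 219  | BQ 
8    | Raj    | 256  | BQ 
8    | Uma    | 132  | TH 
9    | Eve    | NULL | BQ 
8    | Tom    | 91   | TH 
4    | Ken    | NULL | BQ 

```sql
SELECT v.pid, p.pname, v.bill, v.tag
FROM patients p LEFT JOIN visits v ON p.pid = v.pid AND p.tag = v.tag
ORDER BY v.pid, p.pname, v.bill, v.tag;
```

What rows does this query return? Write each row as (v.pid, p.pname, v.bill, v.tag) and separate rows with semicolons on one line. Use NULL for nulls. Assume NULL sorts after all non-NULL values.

(4, Alice, NULL, BQ); (9, Nora, NULL, BQ); (NULL, Ken, NULL, NULL); (NULL, Liam, NULL, NULL); (NULL, Xin, NULL, NULL); (NULL, NULL, NULL, NULL)

LEFT JOIN keeps every row from `patients`; unmatched rows get NULL for `visits`'s columns.
Matching on p.pid = v.pid AND p.tag = v.tag. A NULL in a compared column never satisfies the condition.
- p[0] pid=3, tag=TH → no match; kept with NULLs on the v side.
- p[1] pid=4, tag=TH → no match; kept with NULLs on the v side.
- p[2] pid=9, tag=BQ → 1 match(es) in v → 1 row(s).
- p[3] pid=4, tag=BQ → 1 match(es) in v → 1 row(s).
- p[4] pid=6, tag=TH → no match; kept with NULLs on the v side.
- p[5] pid=3, tag=BQ → no match; kept with NULLs on the v side.
After projecting and ordering:
v.pid | p.pname | v.bill | v.tag
4 | Alice | NULL | BQ
9 | Nora | NULL | BQ
NULL | Ken | NULL | NULL
NULL | Liam | NULL | NULL
NULL | Xin | NULL | NULL
NULL | NULL | NULL | NULL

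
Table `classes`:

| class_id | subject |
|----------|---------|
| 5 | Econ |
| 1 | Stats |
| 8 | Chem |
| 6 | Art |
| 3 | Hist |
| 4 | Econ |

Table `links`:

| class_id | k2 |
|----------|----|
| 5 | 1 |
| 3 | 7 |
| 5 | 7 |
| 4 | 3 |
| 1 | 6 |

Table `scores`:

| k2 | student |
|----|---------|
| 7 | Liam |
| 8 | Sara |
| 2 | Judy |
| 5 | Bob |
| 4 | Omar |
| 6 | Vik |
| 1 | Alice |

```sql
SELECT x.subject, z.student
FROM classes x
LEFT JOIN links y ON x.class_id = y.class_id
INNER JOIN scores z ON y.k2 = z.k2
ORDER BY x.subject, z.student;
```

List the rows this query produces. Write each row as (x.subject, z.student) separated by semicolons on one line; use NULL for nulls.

Step 1 — x LEFT JOIN y on class_id → 7 row(s).
Then INNER JOIN `scores z` on k2: keep only rows whose y.k2 appears in z.

(Econ, Alice); (Econ, Liam); (Hist, Liam); (Stats, Vik)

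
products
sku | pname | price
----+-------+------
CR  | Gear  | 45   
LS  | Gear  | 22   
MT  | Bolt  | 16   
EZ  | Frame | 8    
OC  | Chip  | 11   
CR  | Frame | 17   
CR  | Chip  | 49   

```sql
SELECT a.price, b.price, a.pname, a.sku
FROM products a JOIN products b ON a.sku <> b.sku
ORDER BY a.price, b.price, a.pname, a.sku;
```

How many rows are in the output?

INNER JOIN keeps only pairs where the ON condition holds.
Matching on a.sku <> b.sku.
Matched pairs: 36.
Total: 36 rows.

36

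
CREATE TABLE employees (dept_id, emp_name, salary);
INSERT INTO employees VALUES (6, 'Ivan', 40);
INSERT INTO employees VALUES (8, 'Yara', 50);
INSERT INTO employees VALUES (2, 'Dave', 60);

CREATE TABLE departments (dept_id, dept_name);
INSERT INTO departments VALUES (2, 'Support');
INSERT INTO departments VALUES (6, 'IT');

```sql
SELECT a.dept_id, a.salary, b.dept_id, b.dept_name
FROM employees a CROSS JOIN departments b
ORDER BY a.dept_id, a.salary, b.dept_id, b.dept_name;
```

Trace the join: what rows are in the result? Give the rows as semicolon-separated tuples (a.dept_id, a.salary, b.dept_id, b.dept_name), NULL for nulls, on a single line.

(2, 60, 2, Support); (2, 60, 6, IT); (6, 40, 2, Support); (6, 40, 6, IT); (8, 50, 2, Support); (8, 50, 6, IT)

CROSS JOIN pairs every row of `employees` with every row of `departments`: 3 × 2 = 6 rows.
After projecting and ordering:
a.dept_id | a.salary | b.dept_id | b.dept_name
2 | 60 | 2 | Support
2 | 60 | 6 | IT
6 | 40 | 2 | Support
6 | 40 | 6 | IT
8 | 50 | 2 | Support
8 | 50 | 6 | IT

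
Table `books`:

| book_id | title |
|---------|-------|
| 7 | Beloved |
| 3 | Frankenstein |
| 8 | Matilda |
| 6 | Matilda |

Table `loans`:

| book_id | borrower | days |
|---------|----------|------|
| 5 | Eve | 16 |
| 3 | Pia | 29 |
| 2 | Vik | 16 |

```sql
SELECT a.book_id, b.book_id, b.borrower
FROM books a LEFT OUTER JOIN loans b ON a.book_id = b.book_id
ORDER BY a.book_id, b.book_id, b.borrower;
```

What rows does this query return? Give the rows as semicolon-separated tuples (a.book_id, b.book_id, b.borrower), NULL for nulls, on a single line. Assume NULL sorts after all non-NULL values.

LEFT JOIN keeps every row from `books`; unmatched rows get NULL for `loans`'s columns.
Matching on a.book_id = b.book_id.
Matched pairs: 1; unmatched a rows kept: 3.

(3, 3, Pia); (6, NULL, NULL); (7, NULL, NULL); (8, NULL, NULL)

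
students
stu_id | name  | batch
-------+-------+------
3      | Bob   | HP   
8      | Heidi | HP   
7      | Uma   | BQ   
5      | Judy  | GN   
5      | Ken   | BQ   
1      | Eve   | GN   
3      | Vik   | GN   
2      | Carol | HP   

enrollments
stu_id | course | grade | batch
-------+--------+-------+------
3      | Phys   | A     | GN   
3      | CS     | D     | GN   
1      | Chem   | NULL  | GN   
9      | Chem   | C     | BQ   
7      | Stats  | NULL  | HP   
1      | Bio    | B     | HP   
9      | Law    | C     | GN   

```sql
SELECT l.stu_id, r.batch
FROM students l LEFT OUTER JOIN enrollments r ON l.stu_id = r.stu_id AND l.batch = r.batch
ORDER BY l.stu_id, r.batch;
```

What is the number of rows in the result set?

9

LEFT JOIN keeps every row from `students`; unmatched rows get NULL for `enrollments`'s columns.
Matching on l.stu_id = r.stu_id AND l.batch = r.batch.
- stu_id=3, batch=HP: no r row matches, row kept with r columns NULL.
- stu_id=8, batch=HP: no r row matches, row kept with r columns NULL.
- stu_id=7, batch=BQ: no r row matches, row kept with r columns NULL.
- stu_id=5, batch=GN: no r row matches, row kept with r columns NULL.
- stu_id=5, batch=BQ: no r row matches, row kept with r columns NULL.
- stu_id=1, batch=GN: 1 matching r row(s), so 1 row(s) emitted.
- stu_id=3, batch=GN: 2 matching r row(s), so 2 row(s) emitted.
- stu_id=2, batch=HP: no r row matches, row kept with r columns NULL.
Total: 3 matched + 6 padded = 9 rows.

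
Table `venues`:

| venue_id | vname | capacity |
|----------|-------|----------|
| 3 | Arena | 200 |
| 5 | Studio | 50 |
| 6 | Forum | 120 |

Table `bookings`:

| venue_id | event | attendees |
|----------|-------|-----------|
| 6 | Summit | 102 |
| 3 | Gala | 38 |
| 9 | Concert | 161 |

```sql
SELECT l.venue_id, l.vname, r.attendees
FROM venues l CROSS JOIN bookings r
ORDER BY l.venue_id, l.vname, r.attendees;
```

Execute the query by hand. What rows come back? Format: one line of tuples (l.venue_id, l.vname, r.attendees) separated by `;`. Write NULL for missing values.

(3, Arena, 38); (3, Arena, 102); (3, Arena, 161); (5, Studio, 38); (5, Studio, 102); (5, Studio, 161); (6, Forum, 38); (6, Forum, 102); (6, Forum, 161)

CROSS JOIN pairs every row of `venues` with every row of `bookings`: 3 × 3 = 9 rows.
After projecting and ordering:
l.venue_id | l.vname | r.attendees
3 | Arena | 38
3 | Arena | 102
3 | Arena | 161
5 | Studio | 38
5 | Studio | 102
5 | Studio | 161
6 | Forum | 38
6 | Forum | 102
6 | Forum | 161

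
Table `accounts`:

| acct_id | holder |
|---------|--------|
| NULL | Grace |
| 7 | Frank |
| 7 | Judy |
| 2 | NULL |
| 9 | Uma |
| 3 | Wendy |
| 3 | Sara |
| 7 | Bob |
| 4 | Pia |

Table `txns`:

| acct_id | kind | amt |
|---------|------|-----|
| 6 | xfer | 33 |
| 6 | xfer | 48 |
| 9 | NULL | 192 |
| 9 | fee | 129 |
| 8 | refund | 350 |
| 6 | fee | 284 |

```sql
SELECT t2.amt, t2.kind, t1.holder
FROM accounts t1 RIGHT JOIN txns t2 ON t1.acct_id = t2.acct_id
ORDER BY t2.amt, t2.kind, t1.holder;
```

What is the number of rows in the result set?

6

RIGHT JOIN keeps every row from `txns`; unmatched rows get NULL for `accounts`'s columns.
Matching on t1.acct_id = t2.acct_id. A NULL in a compared column never satisfies the condition.
- acct_id=NULL: no matching t2 row.
- acct_id=7: no matching t2 row.
- acct_id=7: no matching t2 row.
- acct_id=2: no matching t2 row.
- acct_id=9: 2 matching t2 row(s), so 2 row(s) emitted.
- acct_id=3: no matching t2 row.
- acct_id=3: no matching t2 row.
- acct_id=7: no matching t2 row.
- acct_id=4: no matching t2 row.
- 4 row(s) from t2 found no t1 partner → padded with NULL.
Total: 2 matched + 4 padded = 6 rows.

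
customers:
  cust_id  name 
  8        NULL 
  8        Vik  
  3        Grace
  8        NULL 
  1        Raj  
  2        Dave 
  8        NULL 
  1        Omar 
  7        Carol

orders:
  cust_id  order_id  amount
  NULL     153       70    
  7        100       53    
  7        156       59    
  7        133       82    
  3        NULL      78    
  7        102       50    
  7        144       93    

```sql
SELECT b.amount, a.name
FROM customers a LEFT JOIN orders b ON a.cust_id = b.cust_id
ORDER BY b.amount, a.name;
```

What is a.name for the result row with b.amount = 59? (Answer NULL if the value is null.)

LEFT JOIN keeps every row from `customers`; unmatched rows get NULL for `orders`'s columns.
Matching on a.cust_id = b.cust_id. A NULL in a compared column never satisfies the condition.
- cust_id=8: no b row matches, row kept with b columns NULL.
- cust_id=8: no b row matches, row kept with b columns NULL.
- cust_id=3: 1 matching b row(s), so 1 row(s) emitted.
- cust_id=8: no b row matches, row kept with b columns NULL.
- cust_id=1: no b row matches, row kept with b columns NULL.
- cust_id=2: no b row matches, row kept with b columns NULL.
- cust_id=8: no b row matches, row kept with b columns NULL.
- cust_id=1: no b row matches, row kept with b columns NULL.
- cust_id=7: 5 matching b row(s), so 5 row(s) emitted.

Carol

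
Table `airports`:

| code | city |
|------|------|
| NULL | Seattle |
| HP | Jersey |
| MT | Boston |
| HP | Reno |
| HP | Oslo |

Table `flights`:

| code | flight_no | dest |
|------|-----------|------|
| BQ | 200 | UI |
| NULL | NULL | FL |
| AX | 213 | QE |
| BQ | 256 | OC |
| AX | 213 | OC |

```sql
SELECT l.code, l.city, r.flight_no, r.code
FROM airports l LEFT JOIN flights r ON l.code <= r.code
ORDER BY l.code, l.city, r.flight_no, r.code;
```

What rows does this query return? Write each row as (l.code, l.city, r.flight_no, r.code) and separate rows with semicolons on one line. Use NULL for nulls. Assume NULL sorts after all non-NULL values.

LEFT JOIN keeps every row from `airports`; unmatched rows get NULL for `flights`'s columns.
Matching on l.code <= r.code. A NULL in a compared column never satisfies the condition.
- l (code=NULL) has no partner → padded with NULL.
- l (code=HP) has no partner → padded with NULL.
- l (code=MT) has no partner → padded with NULL.
- l (code=HP) has no partner → padded with NULL.
- l (code=HP) has no partner → padded with NULL.
After projecting and ordering:
l.code | l.city | r.flight_no | r.code
HP | Jersey | NULL | NULL
HP | Oslo | NULL | NULL
HP | Reno | NULL | NULL
MT | Boston | NULL | NULL
NULL | Seattle | NULL | NULL

(HP, Jersey, NULL, NULL); (HP, Oslo, NULL, NULL); (HP, Reno, NULL, NULL); (MT, Boston, NULL, NULL); (NULL, Seattle, NULL, NULL)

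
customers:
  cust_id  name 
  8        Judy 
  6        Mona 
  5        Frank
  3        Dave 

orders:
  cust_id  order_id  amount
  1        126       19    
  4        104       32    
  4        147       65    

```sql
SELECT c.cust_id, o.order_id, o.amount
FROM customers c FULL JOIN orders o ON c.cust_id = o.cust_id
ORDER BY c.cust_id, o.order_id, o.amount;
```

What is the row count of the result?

7

FULL OUTER JOIN keeps every row from both sides; unmatched rows get NULL for the other side's columns.
Matching on c.cust_id = o.cust_id.
- c (cust_id=8) has no partner → padded with NULL.
- c (cust_id=6) has no partner → padded with NULL.
- c (cust_id=5) has no partner → padded with NULL.
- c (cust_id=3) has no partner → padded with NULL.
- 3 row(s) from o found no c partner → padded with NULL.
Total: 0 matched + 7 padded = 7 rows.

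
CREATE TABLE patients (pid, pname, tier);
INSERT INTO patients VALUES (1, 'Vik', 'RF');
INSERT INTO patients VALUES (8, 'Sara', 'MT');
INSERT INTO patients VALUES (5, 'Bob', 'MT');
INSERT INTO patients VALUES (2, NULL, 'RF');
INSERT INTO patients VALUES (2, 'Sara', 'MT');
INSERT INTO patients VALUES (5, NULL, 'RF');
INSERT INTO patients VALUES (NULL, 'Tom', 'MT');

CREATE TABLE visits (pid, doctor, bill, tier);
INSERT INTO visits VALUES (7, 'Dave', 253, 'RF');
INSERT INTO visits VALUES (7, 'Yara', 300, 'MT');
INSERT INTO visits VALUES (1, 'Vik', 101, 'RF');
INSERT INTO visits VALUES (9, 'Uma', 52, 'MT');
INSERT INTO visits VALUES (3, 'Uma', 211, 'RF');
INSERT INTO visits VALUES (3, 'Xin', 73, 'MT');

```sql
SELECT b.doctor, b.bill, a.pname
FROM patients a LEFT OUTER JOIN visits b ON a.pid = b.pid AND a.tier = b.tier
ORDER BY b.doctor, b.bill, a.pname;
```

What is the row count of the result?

LEFT JOIN keeps every row from `patients`; unmatched rows get NULL for `visits`'s columns.
Matching on a.pid = b.pid AND a.tier = b.tier. A NULL in a compared column never satisfies the condition.
- a row (pid=1, tier=RF): matches 1 b row(s) → 1 output row(s).
- a row (pid=8, tier=MT): no match → kept, b columns NULL.
- a row (pid=5, tier=MT): no match → kept, b columns NULL.
- a row (pid=2, tier=RF): no match → kept, b columns NULL.
- a row (pid=2, tier=MT): no match → kept, b columns NULL.
- a row (pid=5, tier=RF): no match → kept, b columns NULL.
- a row (pid=NULL, tier=MT): no match → kept, b columns NULL.
Total: 1 matched + 6 padded = 7 rows.

7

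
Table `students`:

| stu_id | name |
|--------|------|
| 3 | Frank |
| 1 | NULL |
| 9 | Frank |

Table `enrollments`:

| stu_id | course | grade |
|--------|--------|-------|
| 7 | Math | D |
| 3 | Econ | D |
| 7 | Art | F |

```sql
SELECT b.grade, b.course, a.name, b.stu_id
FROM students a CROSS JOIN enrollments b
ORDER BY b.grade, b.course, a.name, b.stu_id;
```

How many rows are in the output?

CROSS JOIN pairs every row of `students` with every row of `enrollments`: 3 × 3 = 9 rows.

9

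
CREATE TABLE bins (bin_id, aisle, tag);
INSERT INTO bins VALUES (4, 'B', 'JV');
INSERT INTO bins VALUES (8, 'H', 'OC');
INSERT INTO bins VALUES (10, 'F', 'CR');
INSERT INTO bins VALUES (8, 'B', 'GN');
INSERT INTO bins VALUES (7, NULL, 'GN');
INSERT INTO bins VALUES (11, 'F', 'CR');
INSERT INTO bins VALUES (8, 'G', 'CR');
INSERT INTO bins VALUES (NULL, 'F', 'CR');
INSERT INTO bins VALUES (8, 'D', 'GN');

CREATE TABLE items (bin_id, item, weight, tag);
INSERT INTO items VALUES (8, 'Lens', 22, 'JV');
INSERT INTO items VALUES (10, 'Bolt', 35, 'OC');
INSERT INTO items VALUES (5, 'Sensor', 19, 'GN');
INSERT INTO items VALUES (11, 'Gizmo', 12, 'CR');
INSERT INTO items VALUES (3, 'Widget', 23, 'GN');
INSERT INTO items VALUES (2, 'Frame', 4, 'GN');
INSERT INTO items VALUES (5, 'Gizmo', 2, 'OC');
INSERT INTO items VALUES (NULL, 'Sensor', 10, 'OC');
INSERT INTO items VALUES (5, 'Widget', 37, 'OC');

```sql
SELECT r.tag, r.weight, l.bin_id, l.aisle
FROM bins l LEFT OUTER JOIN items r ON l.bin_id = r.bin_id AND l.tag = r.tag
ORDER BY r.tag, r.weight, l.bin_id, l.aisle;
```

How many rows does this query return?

LEFT JOIN keeps every row from `bins`; unmatched rows get NULL for `items`'s columns.
Matching on l.bin_id = r.bin_id AND l.tag = r.tag. A NULL in a compared column never satisfies the condition.
Matched pairs: 1; unmatched l rows kept: 8.
Total: 1 matched + 8 padded = 9 rows.

9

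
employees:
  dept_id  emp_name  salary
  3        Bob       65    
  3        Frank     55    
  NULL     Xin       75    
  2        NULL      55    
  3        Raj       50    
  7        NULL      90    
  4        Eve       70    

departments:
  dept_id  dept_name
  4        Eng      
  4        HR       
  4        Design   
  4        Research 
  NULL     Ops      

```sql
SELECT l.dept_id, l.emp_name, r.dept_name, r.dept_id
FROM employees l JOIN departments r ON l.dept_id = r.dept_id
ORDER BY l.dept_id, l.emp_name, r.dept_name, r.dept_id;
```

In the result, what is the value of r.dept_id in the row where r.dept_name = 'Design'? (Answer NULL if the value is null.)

4

INNER JOIN keeps only pairs where the ON condition holds.
Matching on l.dept_id = r.dept_id. A NULL in a compared column never satisfies the condition.
- l (dept_id=3) has no partner → excluded.
- l (dept_id=3) has no partner → excluded.
- l (dept_id=NULL) has no partner → excluded.
- l (dept_id=2) has no partner → excluded.
- l (dept_id=3) has no partner → excluded.
- l (dept_id=7) has no partner → excluded.
- l (dept_id=4) pairs with 4 row(s) of r.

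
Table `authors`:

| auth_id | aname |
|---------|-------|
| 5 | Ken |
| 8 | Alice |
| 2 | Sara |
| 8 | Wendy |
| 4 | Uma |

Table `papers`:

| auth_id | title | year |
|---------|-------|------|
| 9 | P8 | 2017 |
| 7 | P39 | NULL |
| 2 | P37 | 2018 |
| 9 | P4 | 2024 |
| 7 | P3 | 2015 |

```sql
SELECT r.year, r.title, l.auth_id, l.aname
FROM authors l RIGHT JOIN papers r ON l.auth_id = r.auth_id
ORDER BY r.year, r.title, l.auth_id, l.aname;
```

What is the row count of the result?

RIGHT JOIN keeps every row from `papers`; unmatched rows get NULL for `authors`'s columns.
Matching on l.auth_id = r.auth_id.
Matched pairs: 1; unmatched r rows kept: 4.
Total: 1 matched + 4 padded = 5 rows.

5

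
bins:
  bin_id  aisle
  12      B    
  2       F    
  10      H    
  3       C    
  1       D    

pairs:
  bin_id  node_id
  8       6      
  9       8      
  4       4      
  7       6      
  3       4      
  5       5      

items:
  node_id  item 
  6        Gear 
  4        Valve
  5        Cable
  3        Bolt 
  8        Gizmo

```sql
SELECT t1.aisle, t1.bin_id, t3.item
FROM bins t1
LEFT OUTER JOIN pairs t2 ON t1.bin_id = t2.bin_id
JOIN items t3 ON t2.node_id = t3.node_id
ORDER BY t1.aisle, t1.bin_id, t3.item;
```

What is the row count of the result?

1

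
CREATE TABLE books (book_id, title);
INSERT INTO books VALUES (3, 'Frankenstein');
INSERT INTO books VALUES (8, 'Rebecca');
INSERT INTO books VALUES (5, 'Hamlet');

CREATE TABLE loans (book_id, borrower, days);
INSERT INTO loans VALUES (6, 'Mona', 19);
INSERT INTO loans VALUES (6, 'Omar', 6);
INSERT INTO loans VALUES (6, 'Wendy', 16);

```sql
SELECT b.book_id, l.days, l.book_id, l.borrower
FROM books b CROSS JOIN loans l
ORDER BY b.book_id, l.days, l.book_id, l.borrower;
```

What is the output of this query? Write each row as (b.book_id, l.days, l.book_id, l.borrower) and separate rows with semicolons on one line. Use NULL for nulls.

CROSS JOIN pairs every row of `books` with every row of `loans`: 3 × 3 = 9 rows.
After projecting and ordering:
b.book_id | l.days | l.book_id | l.borrower
3 | 6 | 6 | Omar
3 | 16 | 6 | Wendy
3 | 19 | 6 | Mona
5 | 6 | 6 | Omar
5 | 16 | 6 | Wendy
5 | 19 | 6 | Mona
8 | 6 | 6 | Omar
8 | 16 | 6 | Wendy
8 | 19 | 6 | Mona

(3, 6, 6, Omar); (3, 16, 6, Wendy); (3, 19, 6, Mona); (5, 6, 6, Omar); (5, 16, 6, Wendy); (5, 19, 6, Mona); (8, 6, 6, Omar); (8, 16, 6, Wendy); (8, 19, 6, Mona)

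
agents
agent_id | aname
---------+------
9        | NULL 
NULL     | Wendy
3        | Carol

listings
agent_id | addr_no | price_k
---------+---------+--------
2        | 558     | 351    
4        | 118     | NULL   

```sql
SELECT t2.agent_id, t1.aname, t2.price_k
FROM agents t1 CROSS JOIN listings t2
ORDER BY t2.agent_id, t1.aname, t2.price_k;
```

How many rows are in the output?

CROSS JOIN pairs every row of `agents` with every row of `listings`: 3 × 2 = 6 rows.

6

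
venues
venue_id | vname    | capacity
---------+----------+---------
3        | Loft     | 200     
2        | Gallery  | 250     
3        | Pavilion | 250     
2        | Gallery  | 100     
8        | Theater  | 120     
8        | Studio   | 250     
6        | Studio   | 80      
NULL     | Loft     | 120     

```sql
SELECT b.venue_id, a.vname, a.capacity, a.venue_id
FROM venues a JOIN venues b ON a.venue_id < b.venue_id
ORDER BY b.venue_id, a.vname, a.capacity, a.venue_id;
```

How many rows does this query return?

INNER JOIN keeps only pairs where the ON condition holds.
Matching on a.venue_id < b.venue_id. A NULL in a compared column never satisfies the condition.
- a row (venue_id=3): matches 3 b row(s) → 3 output row(s).
- a row (venue_id=2): matches 5 b row(s) → 5 output row(s).
- a row (venue_id=3): matches 3 b row(s) → 3 output row(s).
- a row (venue_id=2): matches 5 b row(s) → 5 output row(s).
- a row (venue_id=8): no match → dropped.
- a row (venue_id=8): no match → dropped.
- a row (venue_id=6): matches 2 b row(s) → 2 output row(s).
- a row (venue_id=NULL): no match → dropped.
Total: 18 rows.

18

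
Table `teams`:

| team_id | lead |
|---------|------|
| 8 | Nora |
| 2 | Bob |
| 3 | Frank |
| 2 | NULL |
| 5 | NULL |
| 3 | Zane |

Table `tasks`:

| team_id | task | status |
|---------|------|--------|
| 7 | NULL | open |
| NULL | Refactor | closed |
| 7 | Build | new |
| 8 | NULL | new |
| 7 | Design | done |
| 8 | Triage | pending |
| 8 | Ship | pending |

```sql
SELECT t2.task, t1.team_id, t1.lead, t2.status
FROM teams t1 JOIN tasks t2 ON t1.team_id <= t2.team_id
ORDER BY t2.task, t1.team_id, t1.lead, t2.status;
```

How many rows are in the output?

33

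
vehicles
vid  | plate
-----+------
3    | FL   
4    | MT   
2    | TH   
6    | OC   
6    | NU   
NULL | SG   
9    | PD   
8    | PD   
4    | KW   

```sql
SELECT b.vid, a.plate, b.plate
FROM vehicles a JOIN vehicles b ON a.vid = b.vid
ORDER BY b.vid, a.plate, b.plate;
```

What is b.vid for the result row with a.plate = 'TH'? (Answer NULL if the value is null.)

2

INNER JOIN keeps only pairs where the ON condition holds.
Matching on a.vid = b.vid. A NULL in a compared column never satisfies the condition.
- a (vid=3) pairs with 1 row(s) of b.
- a (vid=4) pairs with 2 row(s) of b.
- a (vid=2) pairs with 1 row(s) of b.
- a (vid=6) pairs with 2 row(s) of b.
- a (vid=6) pairs with 2 row(s) of b.
- a (vid=NULL) has no partner → excluded.
- a (vid=9) pairs with 1 row(s) of b.
- a (vid=8) pairs with 1 row(s) of b.
- a (vid=4) pairs with 2 row(s) of b.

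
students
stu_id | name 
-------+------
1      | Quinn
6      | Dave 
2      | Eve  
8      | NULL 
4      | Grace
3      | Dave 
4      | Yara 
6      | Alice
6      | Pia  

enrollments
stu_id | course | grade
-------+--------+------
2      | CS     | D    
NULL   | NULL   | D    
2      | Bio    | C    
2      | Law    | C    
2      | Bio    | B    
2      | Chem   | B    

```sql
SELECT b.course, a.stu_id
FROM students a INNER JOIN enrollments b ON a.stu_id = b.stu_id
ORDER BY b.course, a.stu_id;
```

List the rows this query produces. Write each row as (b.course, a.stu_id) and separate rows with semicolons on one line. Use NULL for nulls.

(Bio, 2); (Bio, 2); (CS, 2); (Chem, 2); (Law, 2)

INNER JOIN keeps only pairs where the ON condition holds.
Matching on a.stu_id = b.stu_id. A NULL in a compared column never satisfies the condition.
- stu_id=1: no matching b row, dropped.
- stu_id=6: no matching b row, dropped.
- stu_id=2: 5 matching b row(s), so 5 row(s) emitted.
- stu_id=8: no matching b row, dropped.
- stu_id=4: no matching b row, dropped.
- stu_id=3: no matching b row, dropped.
- stu_id=4: no matching b row, dropped.
- stu_id=6: no matching b row, dropped.
- stu_id=6: no matching b row, dropped.
After projecting and ordering:
b.course | a.stu_id
Bio | 2
Bio | 2
CS | 2
Chem | 2
Law | 2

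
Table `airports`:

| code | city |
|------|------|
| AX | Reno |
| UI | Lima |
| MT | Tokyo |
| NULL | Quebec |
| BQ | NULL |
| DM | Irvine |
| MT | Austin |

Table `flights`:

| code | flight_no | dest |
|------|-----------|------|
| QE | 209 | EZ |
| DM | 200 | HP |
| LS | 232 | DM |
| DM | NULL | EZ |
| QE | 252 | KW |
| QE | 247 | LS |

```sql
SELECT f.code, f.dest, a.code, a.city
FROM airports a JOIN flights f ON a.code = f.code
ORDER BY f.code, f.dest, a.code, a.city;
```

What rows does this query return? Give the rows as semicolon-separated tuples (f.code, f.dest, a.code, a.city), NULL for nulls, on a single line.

(DM, EZ, DM, Irvine); (DM, HP, DM, Irvine)

INNER JOIN keeps only pairs where the ON condition holds.
Matching on a.code = f.code. A NULL in a compared column never satisfies the condition.
- a[0] code=AX → no match; dropped.
- a[1] code=UI → no match; dropped.
- a[2] code=MT → no match; dropped.
- a[3] code=NULL → no match; dropped.
- a[4] code=BQ → no match; dropped.
- a[5] code=DM → 2 match(es) in f → 2 row(s).
- a[6] code=MT → no match; dropped.
After projecting and ordering:
f.code | f.dest | a.code | a.city
DM | EZ | DM | Irvine
DM | HP | DM | Irvine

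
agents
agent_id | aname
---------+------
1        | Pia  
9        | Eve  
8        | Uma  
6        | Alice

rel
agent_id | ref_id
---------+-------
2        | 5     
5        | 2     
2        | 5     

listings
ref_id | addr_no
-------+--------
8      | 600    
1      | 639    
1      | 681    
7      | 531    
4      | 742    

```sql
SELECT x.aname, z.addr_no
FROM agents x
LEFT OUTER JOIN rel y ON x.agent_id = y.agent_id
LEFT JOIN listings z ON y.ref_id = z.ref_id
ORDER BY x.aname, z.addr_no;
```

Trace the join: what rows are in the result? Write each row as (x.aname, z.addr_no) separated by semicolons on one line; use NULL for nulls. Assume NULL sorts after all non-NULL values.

(Alice, NULL); (Eve, NULL); (Pia, NULL); (Uma, NULL)

Step 1 — x LEFT JOIN y on agent_id → 4 row(s).
Then LEFT JOIN `listings z` on ref_id: each of those 4 rows is kept; rows whose y.ref_id has no match in z get NULL for z's columns.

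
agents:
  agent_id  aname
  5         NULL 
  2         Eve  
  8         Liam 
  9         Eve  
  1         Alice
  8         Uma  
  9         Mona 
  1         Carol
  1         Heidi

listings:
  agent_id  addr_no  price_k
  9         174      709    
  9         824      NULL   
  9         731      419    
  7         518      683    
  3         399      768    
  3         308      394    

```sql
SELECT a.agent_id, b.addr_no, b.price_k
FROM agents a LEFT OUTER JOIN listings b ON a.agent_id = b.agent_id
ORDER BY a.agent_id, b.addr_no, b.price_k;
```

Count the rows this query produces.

13

LEFT JOIN keeps every row from `agents`; unmatched rows get NULL for `listings`'s columns.
Matching on a.agent_id = b.agent_id.
- a (agent_id=5) has no partner → padded with NULL.
- a (agent_id=2) has no partner → padded with NULL.
- a (agent_id=8) has no partner → padded with NULL.
- a (agent_id=9) pairs with 3 row(s) of b.
- a (agent_id=1) has no partner → padded with NULL.
- a (agent_id=8) has no partner → padded with NULL.
- a (agent_id=9) pairs with 3 row(s) of b.
- a (agent_id=1) has no partner → padded with NULL.
- a (agent_id=1) has no partner → padded with NULL.
Total: 6 matched + 7 padded = 13 rows.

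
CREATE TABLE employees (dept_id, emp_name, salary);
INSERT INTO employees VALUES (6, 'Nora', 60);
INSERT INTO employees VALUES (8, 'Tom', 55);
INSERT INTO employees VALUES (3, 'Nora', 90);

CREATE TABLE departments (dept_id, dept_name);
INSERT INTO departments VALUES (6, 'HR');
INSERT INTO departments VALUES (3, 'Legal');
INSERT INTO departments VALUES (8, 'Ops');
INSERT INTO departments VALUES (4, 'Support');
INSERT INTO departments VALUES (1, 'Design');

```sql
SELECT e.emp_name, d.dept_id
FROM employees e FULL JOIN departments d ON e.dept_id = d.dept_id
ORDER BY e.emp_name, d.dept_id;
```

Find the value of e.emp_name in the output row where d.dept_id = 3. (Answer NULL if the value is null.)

FULL OUTER JOIN keeps every row from both sides; unmatched rows get NULL for the other side's columns.
Matching on e.dept_id = d.dept_id.
- e (dept_id=6) pairs with 1 row(s) of d.
- e (dept_id=8) pairs with 1 row(s) of d.
- e (dept_id=3) pairs with 1 row(s) of d.
- 2 row(s) from d found no e partner → padded with NULL.

Nora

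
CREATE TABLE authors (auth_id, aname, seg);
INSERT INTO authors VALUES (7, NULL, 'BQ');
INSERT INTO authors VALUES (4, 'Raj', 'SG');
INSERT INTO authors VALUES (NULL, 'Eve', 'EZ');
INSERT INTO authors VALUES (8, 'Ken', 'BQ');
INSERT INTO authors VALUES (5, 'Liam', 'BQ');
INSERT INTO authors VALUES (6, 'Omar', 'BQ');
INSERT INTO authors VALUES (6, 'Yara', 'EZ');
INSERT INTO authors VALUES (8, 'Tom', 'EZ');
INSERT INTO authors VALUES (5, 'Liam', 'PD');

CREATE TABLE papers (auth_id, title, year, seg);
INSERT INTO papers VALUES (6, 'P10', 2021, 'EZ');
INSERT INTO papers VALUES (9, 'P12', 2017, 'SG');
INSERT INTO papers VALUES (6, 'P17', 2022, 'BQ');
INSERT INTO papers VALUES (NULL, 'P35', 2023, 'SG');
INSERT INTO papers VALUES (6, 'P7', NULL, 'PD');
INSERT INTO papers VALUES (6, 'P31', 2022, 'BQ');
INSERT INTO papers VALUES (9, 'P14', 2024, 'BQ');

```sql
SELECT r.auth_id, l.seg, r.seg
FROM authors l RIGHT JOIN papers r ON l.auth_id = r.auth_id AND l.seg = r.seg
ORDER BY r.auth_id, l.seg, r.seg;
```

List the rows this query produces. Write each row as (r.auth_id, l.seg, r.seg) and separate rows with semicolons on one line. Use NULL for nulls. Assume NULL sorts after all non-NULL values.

(6, BQ, BQ); (6, BQ, BQ); (6, EZ, EZ); (6, NULL, PD); (9, NULL, BQ); (9, NULL, SG); (NULL, NULL, SG)

RIGHT JOIN keeps every row from `papers`; unmatched rows get NULL for `authors`'s columns.
Matching on l.auth_id = r.auth_id AND l.seg = r.seg. A NULL in a compared column never satisfies the condition.
- auth_id=7, seg=BQ: no matching r row.
- auth_id=4, seg=SG: no matching r row.
- auth_id=NULL, seg=EZ: no matching r row.
- auth_id=8, seg=BQ: no matching r row.
- auth_id=5, seg=BQ: no matching r row.
- auth_id=6, seg=BQ: 2 matching r row(s), so 2 row(s) emitted.
- auth_id=6, seg=EZ: 1 matching r row(s), so 1 row(s) emitted.
- auth_id=8, seg=EZ: no matching r row.
- auth_id=5, seg=PD: no matching r row.
- plus 4 unmatched r row(s), each kept with NULL l columns.
After projecting and ordering:
r.auth_id | l.seg | r.seg
6 | BQ | BQ
6 | BQ | BQ
6 | EZ | EZ
6 | NULL | PD
9 | NULL | BQ
9 | NULL | SG
NULL | NULL | SG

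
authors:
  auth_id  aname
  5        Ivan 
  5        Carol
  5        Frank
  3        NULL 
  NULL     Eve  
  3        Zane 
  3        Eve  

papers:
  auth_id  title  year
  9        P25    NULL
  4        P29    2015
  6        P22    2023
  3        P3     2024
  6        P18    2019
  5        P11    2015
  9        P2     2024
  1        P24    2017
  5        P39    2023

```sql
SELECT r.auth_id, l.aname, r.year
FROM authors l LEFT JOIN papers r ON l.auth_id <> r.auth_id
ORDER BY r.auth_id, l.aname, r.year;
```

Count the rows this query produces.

46

LEFT JOIN keeps every row from `authors`; unmatched rows get NULL for `papers`'s columns.
Matching on l.auth_id <> r.auth_id. A NULL in a compared column never satisfies the condition.
Matched pairs: 45; unmatched l rows kept: 1.
Total: 45 matched + 1 padded = 46 rows.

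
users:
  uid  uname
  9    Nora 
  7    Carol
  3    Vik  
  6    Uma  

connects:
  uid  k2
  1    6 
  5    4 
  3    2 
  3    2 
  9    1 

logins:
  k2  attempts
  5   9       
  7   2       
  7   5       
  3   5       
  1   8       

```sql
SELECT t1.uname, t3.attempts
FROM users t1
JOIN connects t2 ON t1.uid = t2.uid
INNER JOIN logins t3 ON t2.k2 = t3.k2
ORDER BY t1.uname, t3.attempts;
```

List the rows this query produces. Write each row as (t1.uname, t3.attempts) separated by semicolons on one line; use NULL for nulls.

(Nora, 8)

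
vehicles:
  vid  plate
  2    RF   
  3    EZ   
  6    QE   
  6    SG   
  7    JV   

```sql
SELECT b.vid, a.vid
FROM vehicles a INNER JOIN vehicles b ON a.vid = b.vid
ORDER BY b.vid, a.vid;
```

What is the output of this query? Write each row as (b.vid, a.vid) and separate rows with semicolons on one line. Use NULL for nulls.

(2, 2); (3, 3); (6, 6); (6, 6); (6, 6); (6, 6); (7, 7)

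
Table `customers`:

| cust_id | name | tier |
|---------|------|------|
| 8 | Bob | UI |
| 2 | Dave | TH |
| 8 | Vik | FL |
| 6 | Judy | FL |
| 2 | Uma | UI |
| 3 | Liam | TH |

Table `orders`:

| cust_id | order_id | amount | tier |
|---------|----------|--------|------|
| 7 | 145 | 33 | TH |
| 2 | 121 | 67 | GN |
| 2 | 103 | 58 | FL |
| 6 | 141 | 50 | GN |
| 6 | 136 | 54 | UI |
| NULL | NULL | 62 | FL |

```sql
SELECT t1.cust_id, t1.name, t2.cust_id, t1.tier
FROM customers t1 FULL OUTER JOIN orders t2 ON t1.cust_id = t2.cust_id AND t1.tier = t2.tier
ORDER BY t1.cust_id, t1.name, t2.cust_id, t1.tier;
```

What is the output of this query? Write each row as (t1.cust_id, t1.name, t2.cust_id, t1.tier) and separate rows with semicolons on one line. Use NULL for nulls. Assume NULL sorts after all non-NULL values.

FULL OUTER JOIN keeps every row from both sides; unmatched rows get NULL for the other side's columns.
Matching on t1.cust_id = t2.cust_id AND t1.tier = t2.tier. A NULL in a compared column never satisfies the condition.
- t1 (cust_id=8, tier=UI) has no partner → padded with NULL.
- t1 (cust_id=2, tier=TH) has no partner → padded with NULL.
- t1 (cust_id=8, tier=FL) has no partner → padded with NULL.
- t1 (cust_id=6, tier=FL) has no partner → padded with NULL.
- t1 (cust_id=2, tier=UI) has no partner → padded with NULL.
- t1 (cust_id=3, tier=TH) has no partner → padded with NULL.
- 6 t2 row(s) had no t1 match → kept, t1 columns NULL.

(2, Dave, NULL, TH); (2, Uma, NULL, UI); (3, Liam, NULL, TH); (6, Judy, NULL, FL); (8, Bob, NULL, UI); (8, Vik, NULL, FL); (NULL, NULL, 2, NULL); (NULL, NULL, 2, NULL); (NULL, NULL, 6, NULL); (NULL, NULL, 6, NULL); (NULL, NULL, 7, NULL); (NULL, NULL, NULL, NULL)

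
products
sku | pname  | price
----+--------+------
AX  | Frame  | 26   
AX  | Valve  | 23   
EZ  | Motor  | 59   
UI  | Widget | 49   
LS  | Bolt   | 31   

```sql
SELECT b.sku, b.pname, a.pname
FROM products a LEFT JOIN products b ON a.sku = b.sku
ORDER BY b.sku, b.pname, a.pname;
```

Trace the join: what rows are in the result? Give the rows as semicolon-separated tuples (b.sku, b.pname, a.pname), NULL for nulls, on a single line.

(AX, Frame, Frame); (AX, Frame, Valve); (AX, Valve, Frame); (AX, Valve, Valve); (EZ, Motor, Motor); (LS, Bolt, Bolt); (UI, Widget, Widget)

LEFT JOIN keeps every row from `products a`; unmatched rows get NULL for `products b`'s columns.
Matching on a.sku = b.sku.
- a row (sku=AX): matches 2 b row(s) → 2 output row(s).
- a row (sku=AX): matches 2 b row(s) → 2 output row(s).
- a row (sku=EZ): matches 1 b row(s) → 1 output row(s).
- a row (sku=UI): matches 1 b row(s) → 1 output row(s).
- a row (sku=LS): matches 1 b row(s) → 1 output row(s).
After projecting and ordering:
b.sku | b.pname | a.pname
AX | Frame | Frame
AX | Frame | Valve
AX | Valve | Frame
AX | Valve | Valve
EZ | Motor | Motor
LS | Bolt | Bolt
UI | Widget | Widget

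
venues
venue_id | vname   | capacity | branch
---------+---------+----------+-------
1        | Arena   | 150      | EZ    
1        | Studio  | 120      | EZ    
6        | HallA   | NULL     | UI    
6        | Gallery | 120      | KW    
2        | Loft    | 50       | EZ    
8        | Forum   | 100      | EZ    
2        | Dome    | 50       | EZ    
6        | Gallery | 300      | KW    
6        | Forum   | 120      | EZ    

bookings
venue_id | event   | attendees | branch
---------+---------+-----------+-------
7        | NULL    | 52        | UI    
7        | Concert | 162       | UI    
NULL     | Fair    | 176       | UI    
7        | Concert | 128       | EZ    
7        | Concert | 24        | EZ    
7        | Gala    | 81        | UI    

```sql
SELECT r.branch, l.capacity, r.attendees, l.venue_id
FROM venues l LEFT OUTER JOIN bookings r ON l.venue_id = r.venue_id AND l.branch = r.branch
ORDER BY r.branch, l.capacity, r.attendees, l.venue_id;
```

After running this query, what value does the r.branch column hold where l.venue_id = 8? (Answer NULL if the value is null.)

LEFT JOIN keeps every row from `venues`; unmatched rows get NULL for `bookings`'s columns.
Matching on l.venue_id = r.venue_id AND l.branch = r.branch. A NULL in a compared column never satisfies the condition.
- l (venue_id=1, branch=EZ) has no partner → padded with NULL.
- l (venue_id=1, branch=EZ) has no partner → padded with NULL.
- l (venue_id=6, branch=UI) has no partner → padded with NULL.
- l (venue_id=6, branch=KW) has no partner → padded with NULL.
- l (venue_id=2, branch=EZ) has no partner → padded with NULL.
- l (venue_id=8, branch=EZ) has no partner → padded with NULL.
- l (venue_id=2, branch=EZ) has no partner → padded with NULL.
- l (venue_id=6, branch=KW) has no partner → padded with NULL.
- l (venue_id=6, branch=EZ) has no partner → padded with NULL.

NULL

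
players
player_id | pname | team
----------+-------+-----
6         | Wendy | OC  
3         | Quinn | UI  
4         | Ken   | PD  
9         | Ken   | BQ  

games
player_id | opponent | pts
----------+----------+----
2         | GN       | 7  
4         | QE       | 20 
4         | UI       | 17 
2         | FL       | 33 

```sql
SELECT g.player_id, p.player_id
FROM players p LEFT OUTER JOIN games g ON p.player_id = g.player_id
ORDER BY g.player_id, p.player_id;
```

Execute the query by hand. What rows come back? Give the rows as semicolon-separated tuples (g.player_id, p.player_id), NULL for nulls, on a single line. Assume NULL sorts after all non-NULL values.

(4, 4); (4, 4); (NULL, 3); (NULL, 6); (NULL, 9)

LEFT JOIN keeps every row from `players`; unmatched rows get NULL for `games`'s columns.
Matching on p.player_id = g.player_id.
- p row (player_id=6): no match → kept, g columns NULL.
- p row (player_id=3): no match → kept, g columns NULL.
- p row (player_id=4): matches 2 g row(s) → 2 output row(s).
- p row (player_id=9): no match → kept, g columns NULL.
After projecting and ordering:
g.player_id | p.player_id
4 | 4
4 | 4
NULL | 3
NULL | 6
NULL | 9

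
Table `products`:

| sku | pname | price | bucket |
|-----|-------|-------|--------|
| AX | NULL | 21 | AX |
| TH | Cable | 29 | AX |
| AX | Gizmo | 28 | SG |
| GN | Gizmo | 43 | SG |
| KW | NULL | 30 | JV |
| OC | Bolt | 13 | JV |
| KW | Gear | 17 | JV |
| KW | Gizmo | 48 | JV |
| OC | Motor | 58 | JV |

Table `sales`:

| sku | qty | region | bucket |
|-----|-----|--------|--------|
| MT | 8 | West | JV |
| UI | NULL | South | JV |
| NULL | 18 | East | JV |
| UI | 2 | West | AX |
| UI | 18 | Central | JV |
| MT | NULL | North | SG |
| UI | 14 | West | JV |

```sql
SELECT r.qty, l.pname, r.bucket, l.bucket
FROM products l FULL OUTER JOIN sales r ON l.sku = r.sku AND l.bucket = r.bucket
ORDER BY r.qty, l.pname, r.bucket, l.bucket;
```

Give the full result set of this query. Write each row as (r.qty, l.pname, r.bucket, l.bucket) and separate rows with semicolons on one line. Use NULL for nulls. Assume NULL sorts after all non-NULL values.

(2, NULL, AX, NULL); (8, NULL, JV, NULL); (14, NULL, JV, NULL); (18, NULL, JV, NULL); (18, NULL, JV, NULL); (NULL, Bolt, NULL, JV); (NULL, Cable, NULL, AX); (NULL, Gear, NULL, JV); (NULL, Gizmo, NULL, JV); (NULL, Gizmo, NULL, SG); (NULL, Gizmo, NULL, SG); (NULL, Motor, NULL, JV); (NULL, NULL, JV, NULL); (NULL, NULL, SG, NULL); (NULL, NULL, NULL, AX); (NULL, NULL, NULL, JV)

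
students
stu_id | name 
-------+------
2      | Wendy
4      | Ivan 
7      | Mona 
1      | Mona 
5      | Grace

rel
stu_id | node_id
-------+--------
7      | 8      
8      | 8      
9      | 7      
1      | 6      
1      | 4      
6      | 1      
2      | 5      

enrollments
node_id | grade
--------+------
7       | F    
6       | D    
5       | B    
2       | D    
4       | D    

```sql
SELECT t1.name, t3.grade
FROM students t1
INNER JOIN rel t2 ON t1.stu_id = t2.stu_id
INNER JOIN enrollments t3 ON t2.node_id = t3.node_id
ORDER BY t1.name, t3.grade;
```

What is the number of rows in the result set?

Evaluate left to right. First `students t1 INNER JOIN rel t2` on stu_id: 4 row(s).
Then INNER JOIN `enrollments t3` on node_id: keep only rows whose t2.node_id appears in t3.
Result: 3 row(s).

3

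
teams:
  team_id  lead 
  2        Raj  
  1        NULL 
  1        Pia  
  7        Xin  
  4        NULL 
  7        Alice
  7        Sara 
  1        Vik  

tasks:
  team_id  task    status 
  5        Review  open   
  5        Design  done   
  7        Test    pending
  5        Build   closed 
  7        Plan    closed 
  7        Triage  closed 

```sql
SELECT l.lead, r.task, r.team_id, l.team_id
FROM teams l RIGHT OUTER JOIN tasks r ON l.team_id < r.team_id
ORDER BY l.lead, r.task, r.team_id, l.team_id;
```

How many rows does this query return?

RIGHT JOIN keeps every row from `tasks`; unmatched rows get NULL for `teams`'s columns.
Matching on l.team_id < r.team_id.
Matched pairs: 30; unmatched r rows kept: 0.
Total: 30 rows.

30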